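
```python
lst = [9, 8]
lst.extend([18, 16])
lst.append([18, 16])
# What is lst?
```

After line 1: lst = [9, 8]
After line 2 (extend unpacks [18, 16]): lst = [9, 8, 18, 16]
After line 3 (append adds [18, 16] as single element): lst = [9, 8, 18, 16, [18, 16]]

[9, 8, 18, 16, [18, 16]]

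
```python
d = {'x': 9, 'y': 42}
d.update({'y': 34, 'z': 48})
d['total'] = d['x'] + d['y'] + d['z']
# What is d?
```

After line 1: d = {'x': 9, 'y': 42}
After line 2 (y overwritten, z added): d = {'x': 9, 'y': 34, 'z': 48}
After line 3 (total = 9 + 34 + 48 = 91): d = {'x': 9, 'y': 34, 'z': 48, 'total': 91}

{'x': 9, 'y': 34, 'z': 48, 'total': 91}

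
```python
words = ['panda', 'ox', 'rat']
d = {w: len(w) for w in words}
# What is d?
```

{'panda': 5, 'ox': 2, 'rat': 3}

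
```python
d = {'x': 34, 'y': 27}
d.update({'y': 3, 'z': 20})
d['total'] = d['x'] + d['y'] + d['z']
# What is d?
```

After line 1: d = {'x': 34, 'y': 27}
After line 2 (y overwritten, z added): d = {'x': 34, 'y': 3, 'z': 20}
After line 3 (total = 34 + 3 + 20 = 57): d = {'x': 34, 'y': 3, 'z': 20, 'total': 57}

{'x': 34, 'y': 3, 'z': 20, 'total': 57}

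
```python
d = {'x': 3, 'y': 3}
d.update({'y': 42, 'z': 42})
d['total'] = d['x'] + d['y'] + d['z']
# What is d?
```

After line 1: d = {'x': 3, 'y': 3}
After line 2 (y overwritten, z added): d = {'x': 3, 'y': 42, 'z': 42}
After line 3 (total = 3 + 42 + 42 = 87): d = {'x': 3, 'y': 42, 'z': 42, 'total': 87}

{'x': 3, 'y': 42, 'z': 42, 'total': 87}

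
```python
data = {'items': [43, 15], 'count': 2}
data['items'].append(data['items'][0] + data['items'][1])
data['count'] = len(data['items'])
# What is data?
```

After line 1: data = {'items': [43, 15], 'count': 2}
After line 2 (append 43 + 15 = 58): data = {'items': [43, 15, 58], 'count': 2}
After line 3 (count = len(items) = 3): data = {'items': [43, 15, 58], 'count': 3}

{'items': [43, 15, 58], 'count': 3}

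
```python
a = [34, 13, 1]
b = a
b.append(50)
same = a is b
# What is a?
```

After line 1: a = [34, 13, 1]
After line 2 (b = a is an alias, same object): a = [34, 13, 1], b = [34, 13, 1]
After line 3 (b.append mutates the shared list): a = [34, 13, 1, 50], b = [34, 13, 1, 50]
After line 4 (same = a is b; same object -> True): same = True

[34, 13, 1, 50]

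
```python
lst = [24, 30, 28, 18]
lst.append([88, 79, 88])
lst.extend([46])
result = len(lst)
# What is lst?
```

After line 1: lst = [24, 30, 28, 18]
After line 2 (append adds [88, 79, 88] as single element): lst = [24, 30, 28, 18, [88, 79, 88]]
After line 3 (extend unpacks [46], adds 46): lst = [24, 30, 28, 18, [88, 79, 88], 46]
After line 4: result = len(lst) = 6

[24, 30, 28, 18, [88, 79, 88], 46]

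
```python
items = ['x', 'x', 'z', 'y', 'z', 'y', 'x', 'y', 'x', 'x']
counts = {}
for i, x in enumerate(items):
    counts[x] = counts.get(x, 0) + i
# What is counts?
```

Initial: counts = {}, items = ['x', 'x', 'z', 'y', 'z', 'y', 'x', 'y', 'x', 'x']
i=0, x='x': counts = {'x': 0}
i=1, x='x': counts = {'x': 1}
i=2, x='z': counts = {'x': 1, 'z': 2}
i=3, x='y': counts = {'x': 1, 'z': 2, 'y': 3}
i=4, x='z': counts = {'x': 1, 'z': 6, 'y': 3}
i=5, x='y': counts = {'x': 1, 'z': 6, 'y': 8}
i=6, x='x': counts = {'x': 7, 'z': 6, 'y': 8}
i=7, x='y': counts = {'x': 7, 'z': 6, 'y': 15}
i=8, x='x': counts = {'x': 15, 'z': 6, 'y': 15}
i=9, x='x': counts = {'x': 24, 'z': 6, 'y': 15}

{'x': 24, 'z': 6, 'y': 15}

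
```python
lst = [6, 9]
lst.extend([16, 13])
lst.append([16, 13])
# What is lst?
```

After line 1: lst = [6, 9]
After line 2 (extend unpacks [16, 13]): lst = [6, 9, 16, 13]
After line 3 (append adds [16, 13] as single element): lst = [6, 9, 16, 13, [16, 13]]

[6, 9, 16, 13, [16, 13]]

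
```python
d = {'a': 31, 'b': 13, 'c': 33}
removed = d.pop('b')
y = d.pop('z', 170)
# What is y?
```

After line 1: d = {'a': 31, 'b': 13, 'c': 33}
After line 2 (pop 'b' returns 13): d = {'a': 31, 'c': 33}, removed = 13
After line 3 (pop 'z' missing, returns default 170): d = {'a': 31, 'c': 33}, y = 170

170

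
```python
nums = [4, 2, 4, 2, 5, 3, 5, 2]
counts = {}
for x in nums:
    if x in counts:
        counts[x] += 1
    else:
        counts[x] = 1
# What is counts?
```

Initial: counts = {}, nums = [4, 2, 4, 2, 5, 3, 5, 2]
See 4: counts = {4: 1}
See 2: counts = {4: 1, 2: 1}
See 4: counts = {4: 2, 2: 1}
See 2: counts = {4: 2, 2: 2}
See 5: counts = {4: 2, 2: 2, 5: 1}
See 3: counts = {4: 2, 2: 2, 5: 1, 3: 1}
See 5: counts = {4: 2, 2: 2, 5: 2, 3: 1}
See 2: counts = {4: 2, 2: 3, 5: 2, 3: 1}

{4: 2, 2: 3, 5: 2, 3: 1}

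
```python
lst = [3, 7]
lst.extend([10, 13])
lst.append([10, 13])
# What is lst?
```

After line 1: lst = [3, 7]
After line 2 (extend unpacks [10, 13]): lst = [3, 7, 10, 13]
After line 3 (append adds [10, 13] as single element): lst = [3, 7, 10, 13, [10, 13]]

[3, 7, 10, 13, [10, 13]]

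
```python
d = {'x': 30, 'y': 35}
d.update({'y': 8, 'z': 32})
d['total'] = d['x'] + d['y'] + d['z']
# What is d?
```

After line 1: d = {'x': 30, 'y': 35}
After line 2 (y overwritten, z added): d = {'x': 30, 'y': 8, 'z': 32}
After line 3 (total = 30 + 8 + 32 = 70): d = {'x': 30, 'y': 8, 'z': 32, 'total': 70}

{'x': 30, 'y': 8, 'z': 32, 'total': 70}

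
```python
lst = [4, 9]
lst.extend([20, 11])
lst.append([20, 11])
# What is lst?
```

After line 1: lst = [4, 9]
After line 2 (extend unpacks [20, 11]): lst = [4, 9, 20, 11]
After line 3 (append adds [20, 11] as single element): lst = [4, 9, 20, 11, [20, 11]]

[4, 9, 20, 11, [20, 11]]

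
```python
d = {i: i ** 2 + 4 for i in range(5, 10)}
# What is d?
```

{5: 29, 6: 40, 7: 53, 8: 68, 9: 85}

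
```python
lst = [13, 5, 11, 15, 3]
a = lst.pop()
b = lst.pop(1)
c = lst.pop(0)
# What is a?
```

After line 1: lst = [13, 5, 11, 15, 3]
After line 2 (pop() -> a = 3): lst = [13, 5, 11, 15]
After line 3 (pop(1) -> b = 5): lst = [13, 11, 15]
After line 4 (pop(0) -> c = 13): lst = [11, 15]

3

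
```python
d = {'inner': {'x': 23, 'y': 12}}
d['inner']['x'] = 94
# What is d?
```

After line 1: d = {'inner': {'x': 23, 'y': 12}}
After line 2 (inner x overwritten): d = {'inner': {'x': 94, 'y': 12}}

{'inner': {'x': 94, 'y': 12}}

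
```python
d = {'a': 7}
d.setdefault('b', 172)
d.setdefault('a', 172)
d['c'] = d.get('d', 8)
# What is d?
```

After line 1: d = {'a': 7}
After line 2 (setdefault adds 'b'=172): d = {'a': 7, 'b': 172}
After line 3 (setdefault 'a' no-op, already exists): d = {'a': 7, 'b': 172}
After line 4 (get('d', 8) returns default since 'd' not in d): d = {'a': 7, 'b': 172, 'c': 8}

{'a': 7, 'b': 172, 'c': 8}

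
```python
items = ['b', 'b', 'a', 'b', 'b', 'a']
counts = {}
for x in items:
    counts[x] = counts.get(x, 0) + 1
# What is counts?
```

Initial: counts = {}, items = ['b', 'b', 'a', 'b', 'b', 'a']
See 'b': counts = {'b': 1}
See 'b': counts = {'b': 2}
See 'a': counts = {'b': 2, 'a': 1}
See 'b': counts = {'b': 3, 'a': 1}
See 'b': counts = {'b': 4, 'a': 1}
See 'a': counts = {'b': 4, 'a': 2}

{'b': 4, 'a': 2}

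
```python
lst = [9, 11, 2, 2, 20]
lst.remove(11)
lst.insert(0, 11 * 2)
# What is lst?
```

After line 1: lst = [9, 11, 2, 2, 20]
After line 2 (remove first 11): lst = [9, 2, 2, 20]
After line 3 (insert 22 at index 0): lst = [22, 9, 2, 2, 20]

[22, 9, 2, 2, 20]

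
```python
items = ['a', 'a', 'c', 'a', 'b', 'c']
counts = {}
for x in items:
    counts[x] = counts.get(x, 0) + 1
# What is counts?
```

Initial: counts = {}, items = ['a', 'a', 'c', 'a', 'b', 'c']
See 'a': counts = {'a': 1}
See 'a': counts = {'a': 2}
See 'c': counts = {'a': 2, 'c': 1}
See 'a': counts = {'a': 3, 'c': 1}
See 'b': counts = {'a': 3, 'c': 1, 'b': 1}
See 'c': counts = {'a': 3, 'c': 2, 'b': 1}

{'a': 3, 'c': 2, 'b': 1}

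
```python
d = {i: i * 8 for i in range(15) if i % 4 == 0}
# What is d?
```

{0: 0, 4: 32, 8: 64, 12: 96}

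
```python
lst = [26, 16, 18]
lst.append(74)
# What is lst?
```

[26, 16, 18, 74]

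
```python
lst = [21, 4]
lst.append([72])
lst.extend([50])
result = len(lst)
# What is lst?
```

After line 1: lst = [21, 4]
After line 2 (append adds [72] as single element): lst = [21, 4, [72]]
After line 3 (extend unpacks [50], adds 50): lst = [21, 4, [72], 50]
After line 4: result = len(lst) = 4

[21, 4, [72], 50]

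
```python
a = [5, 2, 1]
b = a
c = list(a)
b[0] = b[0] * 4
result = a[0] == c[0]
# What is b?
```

After line 1: a = [5, 2, 1]
After line 2 (b = a, alias): a = [5, 2, 1], b = [5, 2, 1]
After line 3 (c = list(a) is a copy, new object): c = [5, 2, 1]
After line 4 (b[0] = 5 * 4 = 20; mutates shared a/b): a = b = [20, 2, 1], c = [5, 2, 1]
After line 5 (a[0] = 20, c[0] = 5; result = False)

[20, 2, 1]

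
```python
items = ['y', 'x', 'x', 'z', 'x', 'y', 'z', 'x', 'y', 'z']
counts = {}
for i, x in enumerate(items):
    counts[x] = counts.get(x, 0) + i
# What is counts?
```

Initial: counts = {}, items = ['y', 'x', 'x', 'z', 'x', 'y', 'z', 'x', 'y', 'z']
i=0, x='y': counts = {'y': 0}
i=1, x='x': counts = {'y': 0, 'x': 1}
i=2, x='x': counts = {'y': 0, 'x': 3}
i=3, x='z': counts = {'y': 0, 'x': 3, 'z': 3}
i=4, x='x': counts = {'y': 0, 'x': 7, 'z': 3}
i=5, x='y': counts = {'y': 5, 'x': 7, 'z': 3}
i=6, x='z': counts = {'y': 5, 'x': 7, 'z': 9}
i=7, x='x': counts = {'y': 5, 'x': 14, 'z': 9}
i=8, x='y': counts = {'y': 13, 'x': 14, 'z': 9}
i=9, x='z': counts = {'y': 13, 'x': 14, 'z': 18}

{'y': 13, 'x': 14, 'z': 18}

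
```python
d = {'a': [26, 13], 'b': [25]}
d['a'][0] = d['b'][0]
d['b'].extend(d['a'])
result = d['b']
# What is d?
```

After line 1: d = {'a': [26, 13], 'b': [25]}
After line 2 (a[0] = b[0] = 25): d = {'a': [25, 13], 'b': [25]}
After line 3 (b.extend(a) appends [25, 13]): d = {'a': [25, 13], 'b': [25, 25, 13]}
After line 4: result = d['b'] = [25, 25, 13]

{'a': [25, 13], 'b': [25, 25, 13]}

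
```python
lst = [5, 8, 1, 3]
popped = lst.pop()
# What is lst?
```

[5, 8, 1]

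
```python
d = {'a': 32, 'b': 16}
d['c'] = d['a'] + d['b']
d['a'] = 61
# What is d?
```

After line 1: d = {'a': 32, 'b': 16}
After line 2 (d['c'] = 32 + 16): d = {'a': 32, 'b': 16, 'c': 48}
After line 3: d = {'a': 61, 'b': 16, 'c': 48}

{'a': 61, 'b': 16, 'c': 48}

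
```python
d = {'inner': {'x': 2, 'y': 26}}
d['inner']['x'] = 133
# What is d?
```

After line 1: d = {'inner': {'x': 2, 'y': 26}}
After line 2 (inner x overwritten): d = {'inner': {'x': 133, 'y': 26}}

{'inner': {'x': 133, 'y': 26}}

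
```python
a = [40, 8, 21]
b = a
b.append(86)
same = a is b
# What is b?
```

After line 1: a = [40, 8, 21]
After line 2 (b = a is an alias, same object): a = [40, 8, 21], b = [40, 8, 21]
After line 3 (b.append mutates the shared list): a = [40, 8, 21, 86], b = [40, 8, 21, 86]
After line 4 (same = a is b; same object -> True): same = True

[40, 8, 21, 86]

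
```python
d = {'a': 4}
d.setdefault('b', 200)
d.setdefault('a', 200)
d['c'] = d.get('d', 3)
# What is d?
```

After line 1: d = {'a': 4}
After line 2 (setdefault adds 'b'=200): d = {'a': 4, 'b': 200}
After line 3 (setdefault 'a' no-op, already exists): d = {'a': 4, 'b': 200}
After line 4 (get('d', 3) returns default since 'd' not in d): d = {'a': 4, 'b': 200, 'c': 3}

{'a': 4, 'b': 200, 'c': 3}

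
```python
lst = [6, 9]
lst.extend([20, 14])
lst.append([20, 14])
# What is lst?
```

After line 1: lst = [6, 9]
After line 2 (extend unpacks [20, 14]): lst = [6, 9, 20, 14]
After line 3 (append adds [20, 14] as single element): lst = [6, 9, 20, 14, [20, 14]]

[6, 9, 20, 14, [20, 14]]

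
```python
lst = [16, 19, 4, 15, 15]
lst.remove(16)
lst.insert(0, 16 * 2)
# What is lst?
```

After line 1: lst = [16, 19, 4, 15, 15]
After line 2 (remove first 16): lst = [19, 4, 15, 15]
After line 3 (insert 32 at index 0): lst = [32, 19, 4, 15, 15]

[32, 19, 4, 15, 15]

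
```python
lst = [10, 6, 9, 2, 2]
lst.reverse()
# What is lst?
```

[2, 2, 9, 6, 10]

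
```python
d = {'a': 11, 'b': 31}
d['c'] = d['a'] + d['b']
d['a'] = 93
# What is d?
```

After line 1: d = {'a': 11, 'b': 31}
After line 2 (d['c'] = 11 + 31): d = {'a': 11, 'b': 31, 'c': 42}
After line 3: d = {'a': 93, 'b': 31, 'c': 42}

{'a': 93, 'b': 31, 'c': 42}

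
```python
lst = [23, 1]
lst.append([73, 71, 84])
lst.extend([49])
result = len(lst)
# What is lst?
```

After line 1: lst = [23, 1]
After line 2 (append adds [73, 71, 84] as single element): lst = [23, 1, [73, 71, 84]]
After line 3 (extend unpacks [49], adds 49): lst = [23, 1, [73, 71, 84], 49]
After line 4: result = len(lst) = 4

[23, 1, [73, 71, 84], 49]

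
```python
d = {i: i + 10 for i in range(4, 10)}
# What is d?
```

{4: 14, 5: 15, 6: 16, 7: 17, 8: 18, 9: 19}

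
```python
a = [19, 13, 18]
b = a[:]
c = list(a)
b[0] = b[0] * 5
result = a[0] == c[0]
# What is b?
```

After line 1: a = [19, 13, 18]
After line 2 (b = a[:], copy): a = [19, 13, 18], b = [19, 13, 18]
After line 3 (c = list(a) is a copy, new object): c = [19, 13, 18]
After line 4 (b[0] = 19 * 5 = 95; only b mutates (copy)): a = [19, 13, 18], b = [95, 13, 18], c = [19, 13, 18]
After line 5 (a[0] = 19, c[0] = 19; result = True)

[95, 13, 18]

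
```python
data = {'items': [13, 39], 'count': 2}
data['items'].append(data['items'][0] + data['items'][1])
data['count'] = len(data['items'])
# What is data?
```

After line 1: data = {'items': [13, 39], 'count': 2}
After line 2 (append 13 + 39 = 52): data = {'items': [13, 39, 52], 'count': 2}
After line 3 (count = len(items) = 3): data = {'items': [13, 39, 52], 'count': 3}

{'items': [13, 39, 52], 'count': 3}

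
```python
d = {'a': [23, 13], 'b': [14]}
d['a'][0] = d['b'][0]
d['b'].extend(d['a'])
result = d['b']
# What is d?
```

After line 1: d = {'a': [23, 13], 'b': [14]}
After line 2 (a[0] = b[0] = 14): d = {'a': [14, 13], 'b': [14]}
After line 3 (b.extend(a) appends [14, 13]): d = {'a': [14, 13], 'b': [14, 14, 13]}
After line 4: result = d['b'] = [14, 14, 13]

{'a': [14, 13], 'b': [14, 14, 13]}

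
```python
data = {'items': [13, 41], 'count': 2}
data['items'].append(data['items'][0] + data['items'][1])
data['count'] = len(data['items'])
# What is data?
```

After line 1: data = {'items': [13, 41], 'count': 2}
After line 2 (append 13 + 41 = 54): data = {'items': [13, 41, 54], 'count': 2}
After line 3 (count = len(items) = 3): data = {'items': [13, 41, 54], 'count': 3}

{'items': [13, 41, 54], 'count': 3}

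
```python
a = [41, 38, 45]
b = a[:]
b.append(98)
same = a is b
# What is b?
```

After line 1: a = [41, 38, 45]
After line 2 (b = a[:] is a shallow copy, new object): a = [41, 38, 45], b = [41, 38, 45]
After line 3 (append only mutates b): a = [41, 38, 45], b = [41, 38, 45, 98]
After line 4 (same = a is b; different objects -> False): same = False

[41, 38, 45, 98]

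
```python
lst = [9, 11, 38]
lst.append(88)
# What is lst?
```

[9, 11, 38, 88]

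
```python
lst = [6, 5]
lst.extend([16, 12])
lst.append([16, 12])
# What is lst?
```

After line 1: lst = [6, 5]
After line 2 (extend unpacks [16, 12]): lst = [6, 5, 16, 12]
After line 3 (append adds [16, 12] as single element): lst = [6, 5, 16, 12, [16, 12]]

[6, 5, 16, 12, [16, 12]]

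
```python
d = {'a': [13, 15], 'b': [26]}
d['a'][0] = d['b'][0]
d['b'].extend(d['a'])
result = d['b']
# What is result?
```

After line 1: d = {'a': [13, 15], 'b': [26]}
After line 2 (a[0] = b[0] = 26): d = {'a': [26, 15], 'b': [26]}
After line 3 (b.extend(a) appends [26, 15]): d = {'a': [26, 15], 'b': [26, 26, 15]}
After line 4: result = d['b'] = [26, 26, 15]

[26, 26, 15]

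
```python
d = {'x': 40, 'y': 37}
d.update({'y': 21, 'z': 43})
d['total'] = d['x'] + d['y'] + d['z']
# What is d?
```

After line 1: d = {'x': 40, 'y': 37}
After line 2 (y overwritten, z added): d = {'x': 40, 'y': 21, 'z': 43}
After line 3 (total = 40 + 21 + 43 = 104): d = {'x': 40, 'y': 21, 'z': 43, 'total': 104}

{'x': 40, 'y': 21, 'z': 43, 'total': 104}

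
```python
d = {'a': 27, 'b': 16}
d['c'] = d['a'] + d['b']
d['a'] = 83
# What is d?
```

After line 1: d = {'a': 27, 'b': 16}
After line 2 (d['c'] = 27 + 16): d = {'a': 27, 'b': 16, 'c': 43}
After line 3: d = {'a': 83, 'b': 16, 'c': 43}

{'a': 83, 'b': 16, 'c': 43}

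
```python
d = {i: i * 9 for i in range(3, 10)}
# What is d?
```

{3: 27, 4: 36, 5: 45, 6: 54, 7: 63, 8: 72, 9: 81}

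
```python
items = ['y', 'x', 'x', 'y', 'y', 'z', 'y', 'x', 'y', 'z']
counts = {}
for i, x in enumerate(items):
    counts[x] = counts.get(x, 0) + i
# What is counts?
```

Initial: counts = {}, items = ['y', 'x', 'x', 'y', 'y', 'z', 'y', 'x', 'y', 'z']
i=0, x='y': counts = {'y': 0}
i=1, x='x': counts = {'y': 0, 'x': 1}
i=2, x='x': counts = {'y': 0, 'x': 3}
i=3, x='y': counts = {'y': 3, 'x': 3}
i=4, x='y': counts = {'y': 7, 'x': 3}
i=5, x='z': counts = {'y': 7, 'x': 3, 'z': 5}
i=6, x='y': counts = {'y': 13, 'x': 3, 'z': 5}
i=7, x='x': counts = {'y': 13, 'x': 10, 'z': 5}
i=8, x='y': counts = {'y': 21, 'x': 10, 'z': 5}
i=9, x='z': counts = {'y': 21, 'x': 10, 'z': 14}

{'y': 21, 'x': 10, 'z': 14}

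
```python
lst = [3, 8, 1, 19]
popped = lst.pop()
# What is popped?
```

19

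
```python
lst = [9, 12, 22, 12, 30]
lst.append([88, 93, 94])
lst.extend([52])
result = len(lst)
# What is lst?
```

After line 1: lst = [9, 12, 22, 12, 30]
After line 2 (append adds [88, 93, 94] as single element): lst = [9, 12, 22, 12, 30, [88, 93, 94]]
After line 3 (extend unpacks [52], adds 52): lst = [9, 12, 22, 12, 30, [88, 93, 94], 52]
After line 4: result = len(lst) = 7

[9, 12, 22, 12, 30, [88, 93, 94], 52]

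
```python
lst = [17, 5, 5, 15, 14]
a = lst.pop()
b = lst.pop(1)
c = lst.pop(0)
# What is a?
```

After line 1: lst = [17, 5, 5, 15, 14]
After line 2 (pop() -> a = 14): lst = [17, 5, 5, 15]
After line 3 (pop(1) -> b = 5): lst = [17, 5, 15]
After line 4 (pop(0) -> c = 17): lst = [5, 15]

14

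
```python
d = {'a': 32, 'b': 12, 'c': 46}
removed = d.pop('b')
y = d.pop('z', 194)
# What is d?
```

After line 1: d = {'a': 32, 'b': 12, 'c': 46}
After line 2 (pop 'b' returns 12): d = {'a': 32, 'c': 46}, removed = 12
After line 3 (pop 'z' missing, returns default 194): d = {'a': 32, 'c': 46}, y = 194

{'a': 32, 'c': 46}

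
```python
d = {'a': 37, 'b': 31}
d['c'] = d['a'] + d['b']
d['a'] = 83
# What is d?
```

After line 1: d = {'a': 37, 'b': 31}
After line 2 (d['c'] = 37 + 31): d = {'a': 37, 'b': 31, 'c': 68}
After line 3: d = {'a': 83, 'b': 31, 'c': 68}

{'a': 83, 'b': 31, 'c': 68}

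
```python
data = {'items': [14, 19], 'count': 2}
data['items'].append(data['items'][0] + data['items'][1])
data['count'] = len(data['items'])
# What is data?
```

After line 1: data = {'items': [14, 19], 'count': 2}
After line 2 (append 14 + 19 = 33): data = {'items': [14, 19, 33], 'count': 2}
After line 3 (count = len(items) = 3): data = {'items': [14, 19, 33], 'count': 3}

{'items': [14, 19, 33], 'count': 3}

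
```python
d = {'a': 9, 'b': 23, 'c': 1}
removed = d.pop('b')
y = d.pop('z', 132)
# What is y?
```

After line 1: d = {'a': 9, 'b': 23, 'c': 1}
After line 2 (pop 'b' returns 23): d = {'a': 9, 'c': 1}, removed = 23
After line 3 (pop 'z' missing, returns default 132): d = {'a': 9, 'c': 1}, y = 132

132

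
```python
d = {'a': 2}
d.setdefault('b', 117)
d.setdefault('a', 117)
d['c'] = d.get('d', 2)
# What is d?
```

After line 1: d = {'a': 2}
After line 2 (setdefault adds 'b'=117): d = {'a': 2, 'b': 117}
After line 3 (setdefault 'a' no-op, already exists): d = {'a': 2, 'b': 117}
After line 4 (get('d', 2) returns default since 'd' not in d): d = {'a': 2, 'b': 117, 'c': 2}

{'a': 2, 'b': 117, 'c': 2}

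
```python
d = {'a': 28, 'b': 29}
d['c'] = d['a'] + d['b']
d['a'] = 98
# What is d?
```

After line 1: d = {'a': 28, 'b': 29}
After line 2 (d['c'] = 28 + 29): d = {'a': 28, 'b': 29, 'c': 57}
After line 3: d = {'a': 98, 'b': 29, 'c': 57}

{'a': 98, 'b': 29, 'c': 57}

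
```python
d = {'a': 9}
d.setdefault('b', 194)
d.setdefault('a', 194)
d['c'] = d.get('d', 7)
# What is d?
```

After line 1: d = {'a': 9}
After line 2 (setdefault adds 'b'=194): d = {'a': 9, 'b': 194}
After line 3 (setdefault 'a' no-op, already exists): d = {'a': 9, 'b': 194}
After line 4 (get('d', 7) returns default since 'd' not in d): d = {'a': 9, 'b': 194, 'c': 7}

{'a': 9, 'b': 194, 'c': 7}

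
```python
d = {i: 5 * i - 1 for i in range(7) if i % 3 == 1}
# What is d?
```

{1: 4, 4: 19}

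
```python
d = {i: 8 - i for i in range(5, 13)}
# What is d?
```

{5: 3, 6: 2, 7: 1, 8: 0, 9: -1, 10: -2, 11: -3, 12: -4}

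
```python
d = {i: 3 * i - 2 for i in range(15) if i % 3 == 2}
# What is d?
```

{2: 4, 5: 13, 8: 22, 11: 31, 14: 40}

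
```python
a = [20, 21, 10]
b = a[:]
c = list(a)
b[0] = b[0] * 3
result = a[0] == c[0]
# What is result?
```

After line 1: a = [20, 21, 10]
After line 2 (b = a[:], copy): a = [20, 21, 10], b = [20, 21, 10]
After line 3 (c = list(a) is a copy, new object): c = [20, 21, 10]
After line 4 (b[0] = 20 * 3 = 60; only b mutates (copy)): a = [20, 21, 10], b = [60, 21, 10], c = [20, 21, 10]
After line 5 (a[0] = 20, c[0] = 20; result = True)

True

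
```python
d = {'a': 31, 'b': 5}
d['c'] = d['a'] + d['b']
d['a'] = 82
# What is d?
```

After line 1: d = {'a': 31, 'b': 5}
After line 2 (d['c'] = 31 + 5): d = {'a': 31, 'b': 5, 'c': 36}
After line 3: d = {'a': 82, 'b': 5, 'c': 36}

{'a': 82, 'b': 5, 'c': 36}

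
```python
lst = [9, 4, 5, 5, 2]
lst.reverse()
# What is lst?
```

[2, 5, 5, 4, 9]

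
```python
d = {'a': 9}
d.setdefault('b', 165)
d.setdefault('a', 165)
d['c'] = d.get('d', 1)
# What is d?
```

After line 1: d = {'a': 9}
After line 2 (setdefault adds 'b'=165): d = {'a': 9, 'b': 165}
After line 3 (setdefault 'a' no-op, already exists): d = {'a': 9, 'b': 165}
After line 4 (get('d', 1) returns default since 'd' not in d): d = {'a': 9, 'b': 165, 'c': 1}

{'a': 9, 'b': 165, 'c': 1}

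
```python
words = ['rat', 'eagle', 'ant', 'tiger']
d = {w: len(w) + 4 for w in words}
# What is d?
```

{'rat': 7, 'eagle': 9, 'ant': 7, 'tiger': 9}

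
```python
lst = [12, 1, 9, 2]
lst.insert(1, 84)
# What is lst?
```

[12, 84, 1, 9, 2]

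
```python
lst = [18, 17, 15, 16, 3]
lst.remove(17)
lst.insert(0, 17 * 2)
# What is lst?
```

After line 1: lst = [18, 17, 15, 16, 3]
After line 2 (remove first 17): lst = [18, 15, 16, 3]
After line 3 (insert 34 at index 0): lst = [34, 18, 15, 16, 3]

[34, 18, 15, 16, 3]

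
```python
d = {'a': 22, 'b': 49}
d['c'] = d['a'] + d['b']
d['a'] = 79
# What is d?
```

After line 1: d = {'a': 22, 'b': 49}
After line 2 (d['c'] = 22 + 49): d = {'a': 22, 'b': 49, 'c': 71}
After line 3: d = {'a': 79, 'b': 49, 'c': 71}

{'a': 79, 'b': 49, 'c': 71}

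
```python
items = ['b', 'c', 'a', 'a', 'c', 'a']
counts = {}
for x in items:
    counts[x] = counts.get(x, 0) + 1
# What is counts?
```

Initial: counts = {}, items = ['b', 'c', 'a', 'a', 'c', 'a']
See 'b': counts = {'b': 1}
See 'c': counts = {'b': 1, 'c': 1}
See 'a': counts = {'b': 1, 'c': 1, 'a': 1}
See 'a': counts = {'b': 1, 'c': 1, 'a': 2}
See 'c': counts = {'b': 1, 'c': 2, 'a': 2}
See 'a': counts = {'b': 1, 'c': 2, 'a': 3}

{'b': 1, 'c': 2, 'a': 3}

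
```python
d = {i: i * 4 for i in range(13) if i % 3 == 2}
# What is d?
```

{2: 8, 5: 20, 8: 32, 11: 44}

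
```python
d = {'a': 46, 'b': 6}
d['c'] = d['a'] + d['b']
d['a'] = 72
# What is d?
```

After line 1: d = {'a': 46, 'b': 6}
After line 2 (d['c'] = 46 + 6): d = {'a': 46, 'b': 6, 'c': 52}
After line 3: d = {'a': 72, 'b': 6, 'c': 52}

{'a': 72, 'b': 6, 'c': 52}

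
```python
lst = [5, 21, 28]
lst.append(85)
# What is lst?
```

[5, 21, 28, 85]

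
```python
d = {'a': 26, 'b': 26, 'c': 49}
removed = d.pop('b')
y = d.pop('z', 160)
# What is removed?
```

After line 1: d = {'a': 26, 'b': 26, 'c': 49}
After line 2 (pop 'b' returns 26): d = {'a': 26, 'c': 49}, removed = 26
After line 3 (pop 'z' missing, returns default 160): d = {'a': 26, 'c': 49}, y = 160

26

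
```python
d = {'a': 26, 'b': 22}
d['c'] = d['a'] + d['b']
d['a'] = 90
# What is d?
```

After line 1: d = {'a': 26, 'b': 22}
After line 2 (d['c'] = 26 + 22): d = {'a': 26, 'b': 22, 'c': 48}
After line 3: d = {'a': 90, 'b': 22, 'c': 48}

{'a': 90, 'b': 22, 'c': 48}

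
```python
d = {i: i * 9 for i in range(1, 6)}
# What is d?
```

{1: 9, 2: 18, 3: 27, 4: 36, 5: 45}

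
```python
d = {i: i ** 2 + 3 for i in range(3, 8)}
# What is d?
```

{3: 12, 4: 19, 5: 28, 6: 39, 7: 52}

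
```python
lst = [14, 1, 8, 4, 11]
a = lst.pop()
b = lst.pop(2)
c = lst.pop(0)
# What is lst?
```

After line 1: lst = [14, 1, 8, 4, 11]
After line 2 (pop() -> a = 11): lst = [14, 1, 8, 4]
After line 3 (pop(2) -> b = 8): lst = [14, 1, 4]
After line 4 (pop(0) -> c = 14): lst = [1, 4]

[1, 4]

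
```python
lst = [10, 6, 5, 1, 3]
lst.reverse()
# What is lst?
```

[3, 1, 5, 6, 10]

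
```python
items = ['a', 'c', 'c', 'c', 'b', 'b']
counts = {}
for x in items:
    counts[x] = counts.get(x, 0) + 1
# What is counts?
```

Initial: counts = {}, items = ['a', 'c', 'c', 'c', 'b', 'b']
See 'a': counts = {'a': 1}
See 'c': counts = {'a': 1, 'c': 1}
See 'c': counts = {'a': 1, 'c': 2}
See 'c': counts = {'a': 1, 'c': 3}
See 'b': counts = {'a': 1, 'c': 3, 'b': 1}
See 'b': counts = {'a': 1, 'c': 3, 'b': 2}

{'a': 1, 'c': 3, 'b': 2}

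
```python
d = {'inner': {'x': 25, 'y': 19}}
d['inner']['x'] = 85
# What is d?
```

After line 1: d = {'inner': {'x': 25, 'y': 19}}
After line 2 (inner x overwritten): d = {'inner': {'x': 85, 'y': 19}}

{'inner': {'x': 85, 'y': 19}}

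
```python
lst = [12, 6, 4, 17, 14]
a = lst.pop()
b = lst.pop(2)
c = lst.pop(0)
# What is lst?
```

After line 1: lst = [12, 6, 4, 17, 14]
After line 2 (pop() -> a = 14): lst = [12, 6, 4, 17]
After line 3 (pop(2) -> b = 4): lst = [12, 6, 17]
After line 4 (pop(0) -> c = 12): lst = [6, 17]

[6, 17]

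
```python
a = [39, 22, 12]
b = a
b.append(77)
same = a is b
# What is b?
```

After line 1: a = [39, 22, 12]
After line 2 (b = a is an alias, same object): a = [39, 22, 12], b = [39, 22, 12]
After line 3 (b.append mutates the shared list): a = [39, 22, 12, 77], b = [39, 22, 12, 77]
After line 4 (same = a is b; same object -> True): same = True

[39, 22, 12, 77]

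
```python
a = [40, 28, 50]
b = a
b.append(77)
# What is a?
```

After line 1: a = [40, 28, 50]
After line 2 (b = a is an alias, same object): a = [40, 28, 50], b = [40, 28, 50]
After line 3 (b.append mutates the shared list): a = [40, 28, 50, 77], b = [40, 28, 50, 77]

[40, 28, 50, 77]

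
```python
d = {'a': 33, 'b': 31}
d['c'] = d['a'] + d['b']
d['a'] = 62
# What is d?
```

After line 1: d = {'a': 33, 'b': 31}
After line 2 (d['c'] = 33 + 31): d = {'a': 33, 'b': 31, 'c': 64}
After line 3: d = {'a': 62, 'b': 31, 'c': 64}

{'a': 62, 'b': 31, 'c': 64}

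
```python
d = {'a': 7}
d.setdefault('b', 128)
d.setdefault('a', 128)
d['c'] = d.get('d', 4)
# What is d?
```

After line 1: d = {'a': 7}
After line 2 (setdefault adds 'b'=128): d = {'a': 7, 'b': 128}
After line 3 (setdefault 'a' no-op, already exists): d = {'a': 7, 'b': 128}
After line 4 (get('d', 4) returns default since 'd' not in d): d = {'a': 7, 'b': 128, 'c': 4}

{'a': 7, 'b': 128, 'c': 4}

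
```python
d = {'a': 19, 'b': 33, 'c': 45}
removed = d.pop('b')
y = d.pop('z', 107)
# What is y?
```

After line 1: d = {'a': 19, 'b': 33, 'c': 45}
After line 2 (pop 'b' returns 33): d = {'a': 19, 'c': 45}, removed = 33
After line 3 (pop 'z' missing, returns default 107): d = {'a': 19, 'c': 45}, y = 107

107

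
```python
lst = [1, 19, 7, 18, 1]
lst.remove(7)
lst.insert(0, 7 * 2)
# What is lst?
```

After line 1: lst = [1, 19, 7, 18, 1]
After line 2 (remove first 7): lst = [1, 19, 18, 1]
After line 3 (insert 14 at index 0): lst = [14, 1, 19, 18, 1]

[14, 1, 19, 18, 1]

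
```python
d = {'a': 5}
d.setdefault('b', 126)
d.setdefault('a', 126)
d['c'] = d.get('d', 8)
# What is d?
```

After line 1: d = {'a': 5}
After line 2 (setdefault adds 'b'=126): d = {'a': 5, 'b': 126}
After line 3 (setdefault 'a' no-op, already exists): d = {'a': 5, 'b': 126}
After line 4 (get('d', 8) returns default since 'd' not in d): d = {'a': 5, 'b': 126, 'c': 8}

{'a': 5, 'b': 126, 'c': 8}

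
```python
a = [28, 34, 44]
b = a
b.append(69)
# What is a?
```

After line 1: a = [28, 34, 44]
After line 2 (b = a is an alias, same object): a = [28, 34, 44], b = [28, 34, 44]
After line 3 (b.append mutates the shared list): a = [28, 34, 44, 69], b = [28, 34, 44, 69]

[28, 34, 44, 69]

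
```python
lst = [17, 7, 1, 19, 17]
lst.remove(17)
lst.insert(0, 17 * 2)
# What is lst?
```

After line 1: lst = [17, 7, 1, 19, 17]
After line 2 (remove first 17): lst = [7, 1, 19, 17]
After line 3 (insert 34 at index 0): lst = [34, 7, 1, 19, 17]

[34, 7, 1, 19, 17]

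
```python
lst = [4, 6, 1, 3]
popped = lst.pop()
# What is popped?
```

3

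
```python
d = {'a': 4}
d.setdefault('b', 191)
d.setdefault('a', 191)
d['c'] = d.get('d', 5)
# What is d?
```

After line 1: d = {'a': 4}
After line 2 (setdefault adds 'b'=191): d = {'a': 4, 'b': 191}
After line 3 (setdefault 'a' no-op, already exists): d = {'a': 4, 'b': 191}
After line 4 (get('d', 5) returns default since 'd' not in d): d = {'a': 4, 'b': 191, 'c': 5}

{'a': 4, 'b': 191, 'c': 5}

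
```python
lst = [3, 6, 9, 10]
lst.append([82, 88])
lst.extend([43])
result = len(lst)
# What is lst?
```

After line 1: lst = [3, 6, 9, 10]
After line 2 (append adds [82, 88] as single element): lst = [3, 6, 9, 10, [82, 88]]
After line 3 (extend unpacks [43], adds 43): lst = [3, 6, 9, 10, [82, 88], 43]
After line 4: result = len(lst) = 6

[3, 6, 9, 10, [82, 88], 43]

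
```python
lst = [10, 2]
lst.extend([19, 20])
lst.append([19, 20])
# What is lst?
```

After line 1: lst = [10, 2]
After line 2 (extend unpacks [19, 20]): lst = [10, 2, 19, 20]
After line 3 (append adds [19, 20] as single element): lst = [10, 2, 19, 20, [19, 20]]

[10, 2, 19, 20, [19, 20]]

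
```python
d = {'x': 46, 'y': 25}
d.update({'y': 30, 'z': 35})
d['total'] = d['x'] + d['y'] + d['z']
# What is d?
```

After line 1: d = {'x': 46, 'y': 25}
After line 2 (y overwritten, z added): d = {'x': 46, 'y': 30, 'z': 35}
After line 3 (total = 46 + 30 + 35 = 111): d = {'x': 46, 'y': 30, 'z': 35, 'total': 111}

{'x': 46, 'y': 30, 'z': 35, 'total': 111}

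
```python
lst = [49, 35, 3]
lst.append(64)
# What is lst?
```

[49, 35, 3, 64]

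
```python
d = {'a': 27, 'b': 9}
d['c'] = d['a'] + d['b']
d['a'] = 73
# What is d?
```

After line 1: d = {'a': 27, 'b': 9}
After line 2 (d['c'] = 27 + 9): d = {'a': 27, 'b': 9, 'c': 36}
After line 3: d = {'a': 73, 'b': 9, 'c': 36}

{'a': 73, 'b': 9, 'c': 36}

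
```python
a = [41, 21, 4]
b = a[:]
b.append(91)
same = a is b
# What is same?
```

After line 1: a = [41, 21, 4]
After line 2 (b = a[:] is a shallow copy, new object): a = [41, 21, 4], b = [41, 21, 4]
After line 3 (append only mutates b): a = [41, 21, 4], b = [41, 21, 4, 91]
After line 4 (same = a is b; different objects -> False): same = False

False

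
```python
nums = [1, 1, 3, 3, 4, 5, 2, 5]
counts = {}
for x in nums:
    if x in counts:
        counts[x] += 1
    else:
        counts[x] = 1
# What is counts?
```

Initial: counts = {}, nums = [1, 1, 3, 3, 4, 5, 2, 5]
See 1: counts = {1: 1}
See 1: counts = {1: 2}
See 3: counts = {1: 2, 3: 1}
See 3: counts = {1: 2, 3: 2}
See 4: counts = {1: 2, 3: 2, 4: 1}
See 5: counts = {1: 2, 3: 2, 4: 1, 5: 1}
See 2: counts = {1: 2, 3: 2, 4: 1, 5: 1, 2: 1}
See 5: counts = {1: 2, 3: 2, 4: 1, 5: 2, 2: 1}

{1: 2, 3: 2, 4: 1, 5: 2, 2: 1}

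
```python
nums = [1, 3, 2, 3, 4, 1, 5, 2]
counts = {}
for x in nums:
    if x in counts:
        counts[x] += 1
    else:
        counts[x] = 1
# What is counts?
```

Initial: counts = {}, nums = [1, 3, 2, 3, 4, 1, 5, 2]
See 1: counts = {1: 1}
See 3: counts = {1: 1, 3: 1}
See 2: counts = {1: 1, 3: 1, 2: 1}
See 3: counts = {1: 1, 3: 2, 2: 1}
See 4: counts = {1: 1, 3: 2, 2: 1, 4: 1}
See 1: counts = {1: 2, 3: 2, 2: 1, 4: 1}
See 5: counts = {1: 2, 3: 2, 2: 1, 4: 1, 5: 1}
See 2: counts = {1: 2, 3: 2, 2: 2, 4: 1, 5: 1}

{1: 2, 3: 2, 2: 2, 4: 1, 5: 1}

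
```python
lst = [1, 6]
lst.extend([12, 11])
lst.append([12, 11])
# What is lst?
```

After line 1: lst = [1, 6]
After line 2 (extend unpacks [12, 11]): lst = [1, 6, 12, 11]
After line 3 (append adds [12, 11] as single element): lst = [1, 6, 12, 11, [12, 11]]

[1, 6, 12, 11, [12, 11]]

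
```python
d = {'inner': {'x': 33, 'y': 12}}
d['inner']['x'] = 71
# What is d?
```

After line 1: d = {'inner': {'x': 33, 'y': 12}}
After line 2 (inner x overwritten): d = {'inner': {'x': 71, 'y': 12}}

{'inner': {'x': 71, 'y': 12}}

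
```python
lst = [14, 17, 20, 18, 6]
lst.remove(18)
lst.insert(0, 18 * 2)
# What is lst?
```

After line 1: lst = [14, 17, 20, 18, 6]
After line 2 (remove first 18): lst = [14, 17, 20, 6]
After line 3 (insert 36 at index 0): lst = [36, 14, 17, 20, 6]

[36, 14, 17, 20, 6]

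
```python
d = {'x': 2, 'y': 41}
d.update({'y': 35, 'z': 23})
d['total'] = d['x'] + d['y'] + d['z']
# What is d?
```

After line 1: d = {'x': 2, 'y': 41}
After line 2 (y overwritten, z added): d = {'x': 2, 'y': 35, 'z': 23}
After line 3 (total = 2 + 35 + 23 = 60): d = {'x': 2, 'y': 35, 'z': 23, 'total': 60}

{'x': 2, 'y': 35, 'z': 23, 'total': 60}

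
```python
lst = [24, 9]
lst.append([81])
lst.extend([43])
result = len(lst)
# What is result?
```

After line 1: lst = [24, 9]
After line 2 (append adds [81] as single element): lst = [24, 9, [81]]
After line 3 (extend unpacks [43], adds 43): lst = [24, 9, [81], 43]
After line 4: result = len(lst) = 4

4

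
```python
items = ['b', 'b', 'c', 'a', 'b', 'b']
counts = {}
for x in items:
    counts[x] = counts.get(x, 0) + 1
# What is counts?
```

Initial: counts = {}, items = ['b', 'b', 'c', 'a', 'b', 'b']
See 'b': counts = {'b': 1}
See 'b': counts = {'b': 2}
See 'c': counts = {'b': 2, 'c': 1}
See 'a': counts = {'b': 2, 'c': 1, 'a': 1}
See 'b': counts = {'b': 3, 'c': 1, 'a': 1}
See 'b': counts = {'b': 4, 'c': 1, 'a': 1}

{'b': 4, 'c': 1, 'a': 1}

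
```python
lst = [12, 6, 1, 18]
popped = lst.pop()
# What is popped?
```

18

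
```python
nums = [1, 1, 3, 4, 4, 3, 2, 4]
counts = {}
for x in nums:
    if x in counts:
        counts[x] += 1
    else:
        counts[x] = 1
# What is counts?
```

Initial: counts = {}, nums = [1, 1, 3, 4, 4, 3, 2, 4]
See 1: counts = {1: 1}
See 1: counts = {1: 2}
See 3: counts = {1: 2, 3: 1}
See 4: counts = {1: 2, 3: 1, 4: 1}
See 4: counts = {1: 2, 3: 1, 4: 2}
See 3: counts = {1: 2, 3: 2, 4: 2}
See 2: counts = {1: 2, 3: 2, 4: 2, 2: 1}
See 4: counts = {1: 2, 3: 2, 4: 3, 2: 1}

{1: 2, 3: 2, 4: 3, 2: 1}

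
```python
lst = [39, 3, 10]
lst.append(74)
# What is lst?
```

[39, 3, 10, 74]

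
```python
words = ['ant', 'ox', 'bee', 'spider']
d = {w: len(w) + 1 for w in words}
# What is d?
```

{'ant': 4, 'ox': 3, 'bee': 4, 'spider': 7}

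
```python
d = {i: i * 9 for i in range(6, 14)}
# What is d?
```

{6: 54, 7: 63, 8: 72, 9: 81, 10: 90, 11: 99, 12: 108, 13: 117}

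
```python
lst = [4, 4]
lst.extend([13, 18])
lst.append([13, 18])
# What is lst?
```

After line 1: lst = [4, 4]
After line 2 (extend unpacks [13, 18]): lst = [4, 4, 13, 18]
After line 3 (append adds [13, 18] as single element): lst = [4, 4, 13, 18, [13, 18]]

[4, 4, 13, 18, [13, 18]]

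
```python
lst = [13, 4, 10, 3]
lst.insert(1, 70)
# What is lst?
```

[13, 70, 4, 10, 3]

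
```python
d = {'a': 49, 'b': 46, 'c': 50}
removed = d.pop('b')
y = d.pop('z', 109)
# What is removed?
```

After line 1: d = {'a': 49, 'b': 46, 'c': 50}
After line 2 (pop 'b' returns 46): d = {'a': 49, 'c': 50}, removed = 46
After line 3 (pop 'z' missing, returns default 109): d = {'a': 49, 'c': 50}, y = 109

46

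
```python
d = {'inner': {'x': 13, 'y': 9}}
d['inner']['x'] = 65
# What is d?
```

After line 1: d = {'inner': {'x': 13, 'y': 9}}
After line 2 (inner x overwritten): d = {'inner': {'x': 65, 'y': 9}}

{'inner': {'x': 65, 'y': 9}}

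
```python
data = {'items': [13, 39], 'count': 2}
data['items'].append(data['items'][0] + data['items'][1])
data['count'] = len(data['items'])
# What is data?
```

After line 1: data = {'items': [13, 39], 'count': 2}
After line 2 (append 13 + 39 = 52): data = {'items': [13, 39, 52], 'count': 2}
After line 3 (count = len(items) = 3): data = {'items': [13, 39, 52], 'count': 3}

{'items': [13, 39, 52], 'count': 3}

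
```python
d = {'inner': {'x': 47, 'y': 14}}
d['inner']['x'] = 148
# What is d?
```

After line 1: d = {'inner': {'x': 47, 'y': 14}}
After line 2 (inner x overwritten): d = {'inner': {'x': 148, 'y': 14}}

{'inner': {'x': 148, 'y': 14}}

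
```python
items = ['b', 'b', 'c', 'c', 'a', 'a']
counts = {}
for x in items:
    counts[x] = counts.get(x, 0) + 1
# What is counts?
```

Initial: counts = {}, items = ['b', 'b', 'c', 'c', 'a', 'a']
See 'b': counts = {'b': 1}
See 'b': counts = {'b': 2}
See 'c': counts = {'b': 2, 'c': 1}
See 'c': counts = {'b': 2, 'c': 2}
See 'a': counts = {'b': 2, 'c': 2, 'a': 1}
See 'a': counts = {'b': 2, 'c': 2, 'a': 2}

{'b': 2, 'c': 2, 'a': 2}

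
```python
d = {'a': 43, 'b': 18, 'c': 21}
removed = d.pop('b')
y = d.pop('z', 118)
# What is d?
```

After line 1: d = {'a': 43, 'b': 18, 'c': 21}
After line 2 (pop 'b' returns 18): d = {'a': 43, 'c': 21}, removed = 18
After line 3 (pop 'z' missing, returns default 118): d = {'a': 43, 'c': 21}, y = 118

{'a': 43, 'c': 21}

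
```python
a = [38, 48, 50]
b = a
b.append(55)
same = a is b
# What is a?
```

After line 1: a = [38, 48, 50]
After line 2 (b = a is an alias, same object): a = [38, 48, 50], b = [38, 48, 50]
After line 3 (b.append mutates the shared list): a = [38, 48, 50, 55], b = [38, 48, 50, 55]
After line 4 (same = a is b; same object -> True): same = True

[38, 48, 50, 55]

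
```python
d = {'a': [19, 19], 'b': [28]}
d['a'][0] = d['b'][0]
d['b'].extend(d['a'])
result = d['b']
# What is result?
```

After line 1: d = {'a': [19, 19], 'b': [28]}
After line 2 (a[0] = b[0] = 28): d = {'a': [28, 19], 'b': [28]}
After line 3 (b.extend(a) appends [28, 19]): d = {'a': [28, 19], 'b': [28, 28, 19]}
After line 4: result = d['b'] = [28, 28, 19]

[28, 28, 19]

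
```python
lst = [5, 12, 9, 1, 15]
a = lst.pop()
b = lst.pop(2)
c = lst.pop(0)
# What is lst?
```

After line 1: lst = [5, 12, 9, 1, 15]
After line 2 (pop() -> a = 15): lst = [5, 12, 9, 1]
After line 3 (pop(2) -> b = 9): lst = [5, 12, 1]
After line 4 (pop(0) -> c = 5): lst = [12, 1]

[12, 1]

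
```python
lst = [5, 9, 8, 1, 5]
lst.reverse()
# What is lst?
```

[5, 1, 8, 9, 5]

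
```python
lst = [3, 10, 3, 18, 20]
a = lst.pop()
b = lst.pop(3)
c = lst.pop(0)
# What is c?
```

After line 1: lst = [3, 10, 3, 18, 20]
After line 2 (pop() -> a = 20): lst = [3, 10, 3, 18]
After line 3 (pop(3) -> b = 18): lst = [3, 10, 3]
After line 4 (pop(0) -> c = 3): lst = [10, 3]

3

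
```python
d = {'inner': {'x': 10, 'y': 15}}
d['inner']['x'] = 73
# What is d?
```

After line 1: d = {'inner': {'x': 10, 'y': 15}}
After line 2 (inner x overwritten): d = {'inner': {'x': 73, 'y': 15}}

{'inner': {'x': 73, 'y': 15}}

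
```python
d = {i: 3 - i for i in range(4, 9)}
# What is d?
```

{4: -1, 5: -2, 6: -3, 7: -4, 8: -5}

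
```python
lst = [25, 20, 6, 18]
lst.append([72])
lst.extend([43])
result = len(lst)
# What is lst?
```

After line 1: lst = [25, 20, 6, 18]
After line 2 (append adds [72] as single element): lst = [25, 20, 6, 18, [72]]
After line 3 (extend unpacks [43], adds 43): lst = [25, 20, 6, 18, [72], 43]
After line 4: result = len(lst) = 6

[25, 20, 6, 18, [72], 43]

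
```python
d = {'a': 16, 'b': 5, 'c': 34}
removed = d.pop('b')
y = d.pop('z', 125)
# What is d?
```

After line 1: d = {'a': 16, 'b': 5, 'c': 34}
After line 2 (pop 'b' returns 5): d = {'a': 16, 'c': 34}, removed = 5
After line 3 (pop 'z' missing, returns default 125): d = {'a': 16, 'c': 34}, y = 125

{'a': 16, 'c': 34}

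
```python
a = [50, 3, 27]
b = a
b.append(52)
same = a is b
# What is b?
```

After line 1: a = [50, 3, 27]
After line 2 (b = a is an alias, same object): a = [50, 3, 27], b = [50, 3, 27]
After line 3 (b.append mutates the shared list): a = [50, 3, 27, 52], b = [50, 3, 27, 52]
After line 4 (same = a is b; same object -> True): same = True

[50, 3, 27, 52]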